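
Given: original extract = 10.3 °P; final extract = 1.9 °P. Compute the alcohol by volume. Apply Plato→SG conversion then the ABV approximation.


SG = 259/(259 − P);  ABV = (OG − FG)·131.25
OG = 259/(259 − 10.3) = 1.0414
FG = 259/(259 − 1.9) = 1.0074
ABV = (1.0414 − 1.0074)·131.25

4.4658 % ABV


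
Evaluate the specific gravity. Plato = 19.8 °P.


SG = 259/(259 − P)
SG = 259/(259 − 19.8)

1.0828


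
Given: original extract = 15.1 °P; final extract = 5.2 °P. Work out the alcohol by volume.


SG = 259/(259 − P);  ABV = (OG − FG)·131.25
OG = 259/(259 − 15.1) = 1.0619
FG = 259/(259 − 5.2) = 1.0205
ABV = (1.0619 − 1.0205)·131.25

5.4366 % ABV


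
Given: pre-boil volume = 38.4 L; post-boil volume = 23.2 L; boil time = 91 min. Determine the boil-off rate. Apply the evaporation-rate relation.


rate = (V_pre − V_post) / (t_min/60)
rate = (38.4 − 23.2) / (91/60)

10.0220 L/hr


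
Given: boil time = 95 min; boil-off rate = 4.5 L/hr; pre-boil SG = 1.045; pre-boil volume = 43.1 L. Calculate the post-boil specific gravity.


V_post = V_pre − rate·(t/60);  SG_post = 1 + (SG_pre−1)·V_pre/V_post
V_post = 43.1 − 4.5·(95/60) = 35.9750
SG_post = 1 + (1.045 − 1)·43.1/35.9750

1.0539


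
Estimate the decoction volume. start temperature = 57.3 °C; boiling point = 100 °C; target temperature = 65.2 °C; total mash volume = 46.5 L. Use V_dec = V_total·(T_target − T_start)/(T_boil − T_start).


V_dec = 46.5·(65.2 − 57.3)/(100 − 57.3)

8.6030 L


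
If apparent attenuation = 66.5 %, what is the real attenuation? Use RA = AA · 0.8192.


RA = 66.5 · 0.8192

54.4768 %


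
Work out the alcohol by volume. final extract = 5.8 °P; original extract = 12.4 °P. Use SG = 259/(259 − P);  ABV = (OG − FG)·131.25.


OG = 259/(259 − 12.4) = 1.0503
FG = 259/(259 − 5.8) = 1.0229
ABV = (1.0503 − 1.0229)·131.25

3.5932 % ABV


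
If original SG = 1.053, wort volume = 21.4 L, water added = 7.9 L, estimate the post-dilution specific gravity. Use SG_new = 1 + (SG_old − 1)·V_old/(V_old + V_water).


pts = (1.053 − 1)·1000·21.4/(21.4 + 7.9) = 38.7099
SG_new = 1 + 38.7099/1000

1.0387


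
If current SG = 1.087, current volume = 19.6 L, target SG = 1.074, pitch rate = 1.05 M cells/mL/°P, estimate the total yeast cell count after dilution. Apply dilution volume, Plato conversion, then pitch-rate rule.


V_w = V·((SG_c−1)/(SG_t−1)−1);  °P = 259 − 259/SG_t;  cells = rate·(V+V_w)·°P
V_w = 19.6·((1.087−1)/(1.074−1)−1) = 3.4432
V_final = 19.6 + 3.4432 = 23.0432
°P = 259 − 259/1.074 = 17.8454
cells = 1.05·23.0432·17.8454

431.7776 billion cells


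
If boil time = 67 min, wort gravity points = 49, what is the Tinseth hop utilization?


U = 1.65·0.000125^(GP/1000) · (1 − e^(−0.04·t))/4.15
bigness = 1.65·0.000125^(49/1000) = 1.0623
boil_factor = (1 − e^(−0.04·67))/4.15 = 0.2244
U = 1.0623 · 0.2244

0.2384


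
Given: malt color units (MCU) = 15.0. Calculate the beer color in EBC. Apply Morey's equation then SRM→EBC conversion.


SRM = 1.4922·MCU^0.6859;  EBC = SRM·1.97
SRM = 1.4922·15.0^0.6859 = 9.5611
EBC = 9.5611·1.97

18.8354 EBC


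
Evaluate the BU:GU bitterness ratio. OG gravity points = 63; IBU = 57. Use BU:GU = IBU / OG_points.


BU:GU = 57 / 63

0.9048


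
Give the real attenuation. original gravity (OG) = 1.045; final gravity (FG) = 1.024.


AA = (OG−FG)/(OG−1)·100;  RA = AA·0.8192
AA = (1.045 − 1.024)/(1.045 − 1)·100 = 46.6667
RA = 46.6667·0.8192

38.2293 %


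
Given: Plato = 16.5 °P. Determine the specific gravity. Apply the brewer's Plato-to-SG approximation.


SG = 259/(259 − P)
SG = 259/(259 − 16.5)

1.0680


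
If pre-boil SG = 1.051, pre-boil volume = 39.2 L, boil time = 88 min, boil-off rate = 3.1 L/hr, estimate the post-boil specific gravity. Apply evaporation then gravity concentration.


V_post = V_pre − rate·(t/60);  SG_post = 1 + (SG_pre−1)·V_pre/V_post
V_post = 39.2 − 3.1·(88/60) = 34.6533
SG_post = 1 + (1.051 − 1)·39.2/34.6533

1.0577


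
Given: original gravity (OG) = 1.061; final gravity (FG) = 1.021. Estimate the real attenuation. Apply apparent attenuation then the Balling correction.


AA = (OG−FG)/(OG−1)·100;  RA = AA·0.8192
AA = (1.061 − 1.021)/(1.061 − 1)·100 = 65.5738
RA = 65.5738·0.8192

53.7180 %


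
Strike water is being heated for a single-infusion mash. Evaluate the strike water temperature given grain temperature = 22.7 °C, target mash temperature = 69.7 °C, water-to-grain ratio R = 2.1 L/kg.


T_strike = (0.41/R)·(T_mash − T_grain) + T_mash
T_strike = (0.41/2.1)·(69.7 − 22.7) + 69.7

78.8762 °C


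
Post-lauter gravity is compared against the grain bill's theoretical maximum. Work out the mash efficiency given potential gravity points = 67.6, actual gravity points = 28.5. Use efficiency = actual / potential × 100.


efficiency = 28.5 / 67.6 × 100

42.1598 %


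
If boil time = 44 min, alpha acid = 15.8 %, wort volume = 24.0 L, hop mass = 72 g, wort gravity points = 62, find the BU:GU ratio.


U = 1.65·0.000125^(GP/1000)·(1−e^(−0.04t))/4.15;  IBU = (α/100)·m·U·1000/V;  BU:GU = IBU/GP
U = 1.65·0.000125^(62/1000)·(1−e^(−0.04·44))/4.15 = 0.1886
IBU = (15.8/100)·72·0.1886·1000/24.0 = 89.3777
BU:GU = 89.3777/62

1.4416


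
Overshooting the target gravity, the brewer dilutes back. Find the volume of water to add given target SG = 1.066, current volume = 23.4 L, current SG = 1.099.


V_water = V·((SG_curr − 1)/(SG_target − 1) − 1)
V_water = 23.4·((1.099 − 1)/(1.066 − 1) − 1)

11.7000 L


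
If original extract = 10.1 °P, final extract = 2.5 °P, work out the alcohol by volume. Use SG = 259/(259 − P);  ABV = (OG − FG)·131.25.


OG = 259/(259 − 10.1) = 1.0406
FG = 259/(259 − 2.5) = 1.0097
ABV = (1.0406 − 1.0097)·131.25

4.0467 % ABV


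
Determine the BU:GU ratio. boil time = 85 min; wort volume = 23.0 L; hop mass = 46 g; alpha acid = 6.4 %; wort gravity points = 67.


U = 1.65·0.000125^(GP/1000)·(1−e^(−0.04t))/4.15;  IBU = (α/100)·m·U·1000/V;  BU:GU = IBU/GP
U = 1.65·0.000125^(67/1000)·(1−e^(−0.04·85))/4.15 = 0.2105
IBU = (6.4/100)·46·0.2105·1000/23.0 = 26.9400
BU:GU = 26.9400/67

0.4021


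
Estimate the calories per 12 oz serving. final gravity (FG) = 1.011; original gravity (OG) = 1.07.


ABW = (OG−FG)·131.25·0.79/FG;  °P = 259 − 259/SG (for OG→OE and FG→AE);  RE = 0.1808·OE + 0.8192·AE;  Cal = (6.9·ABW + 4·(RE−0.1))·FG·3.55
ABW = (1.07 − 1.011)·131.25·0.79/1.011 = 6.0510
OE = 259 − 259/1.07 = 16.9439 °P
AE = 259 − 259/1.011 = 2.8180 °P
RE = 0.1808·16.9439 + 0.8192·2.8180 = 5.3720 °P
Cal = (6.9·6.0510 + 4·(5.3720−0.1))·1.011·3.55

225.5351 kcal


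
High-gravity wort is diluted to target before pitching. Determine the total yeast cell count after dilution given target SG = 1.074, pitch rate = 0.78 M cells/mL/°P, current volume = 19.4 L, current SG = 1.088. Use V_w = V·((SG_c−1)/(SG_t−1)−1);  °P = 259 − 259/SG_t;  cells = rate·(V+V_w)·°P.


V_w = 19.4·((1.088−1)/(1.074−1)−1) = 3.6703
V_final = 19.4 + 3.6703 = 23.0703
°P = 259 − 259/1.074 = 17.8454
cells = 0.78·23.0703·17.8454

321.1253 billion cells


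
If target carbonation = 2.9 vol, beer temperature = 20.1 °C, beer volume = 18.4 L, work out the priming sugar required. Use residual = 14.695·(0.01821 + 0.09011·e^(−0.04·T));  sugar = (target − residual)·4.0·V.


residual = 14.695·(0.01821 + 0.09011·e^(−0.04·20.1)) = 0.8602
sugar = (2.9 − 0.8602)·4.0·18.4

150.1288 g


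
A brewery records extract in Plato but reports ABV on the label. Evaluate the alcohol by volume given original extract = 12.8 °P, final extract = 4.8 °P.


SG = 259/(259 − P);  ABV = (OG − FG)·131.25
OG = 259/(259 − 12.8) = 1.0520
FG = 259/(259 − 4.8) = 1.0189
ABV = (1.0520 − 1.0189)·131.25

4.3454 % ABV


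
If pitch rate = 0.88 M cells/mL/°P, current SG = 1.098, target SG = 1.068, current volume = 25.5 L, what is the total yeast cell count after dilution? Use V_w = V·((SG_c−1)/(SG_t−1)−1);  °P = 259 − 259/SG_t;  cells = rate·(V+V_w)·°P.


V_w = 25.5·((1.098−1)/(1.068−1)−1) = 11.2500
V_final = 25.5 + 11.2500 = 36.7500
°P = 259 − 259/1.068 = 16.4906
cells = 0.88·36.7500·16.4906

533.3072 billion cells


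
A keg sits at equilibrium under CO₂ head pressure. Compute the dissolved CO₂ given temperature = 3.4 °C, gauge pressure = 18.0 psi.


vols = (P + 14.695)·(0.01821 + 0.09011·e^(−0.04·T))
vols = (18.0 + 14.695)·(0.01821 + 0.09011·e^(−0.04·3.4))

3.1669 volumes


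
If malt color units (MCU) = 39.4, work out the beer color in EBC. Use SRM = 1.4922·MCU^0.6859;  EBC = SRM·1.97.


SRM = 1.4922·39.4^0.6859 = 18.5429
EBC = 18.5429·1.97

36.5295 EBC


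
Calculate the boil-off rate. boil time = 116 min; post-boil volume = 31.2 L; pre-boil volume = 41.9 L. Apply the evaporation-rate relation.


rate = (V_pre − V_post) / (t_min/60)
rate = (41.9 − 31.2) / (116/60)

5.5345 L/hr


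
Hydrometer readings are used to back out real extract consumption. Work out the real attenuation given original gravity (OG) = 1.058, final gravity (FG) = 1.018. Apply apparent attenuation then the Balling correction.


AA = (OG−FG)/(OG−1)·100;  RA = AA·0.8192
AA = (1.058 − 1.018)/(1.058 − 1)·100 = 68.9655
RA = 68.9655·0.8192

56.4966 %


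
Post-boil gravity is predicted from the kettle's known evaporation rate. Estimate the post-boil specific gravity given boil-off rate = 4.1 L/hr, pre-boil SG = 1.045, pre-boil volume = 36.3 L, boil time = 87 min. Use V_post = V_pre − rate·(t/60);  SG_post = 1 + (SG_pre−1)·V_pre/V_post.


V_post = 36.3 − 4.1·(87/60) = 30.3550
SG_post = 1 + (1.045 − 1)·36.3/30.3550

1.0538


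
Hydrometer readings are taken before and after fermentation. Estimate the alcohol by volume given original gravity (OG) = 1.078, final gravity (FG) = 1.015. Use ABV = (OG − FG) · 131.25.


ABV = (1.078 − 1.015) · 131.25

8.2688 % ABV


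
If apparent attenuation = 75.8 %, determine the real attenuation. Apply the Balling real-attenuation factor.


RA = AA · 0.8192
RA = 75.8 · 0.8192

62.0954 %


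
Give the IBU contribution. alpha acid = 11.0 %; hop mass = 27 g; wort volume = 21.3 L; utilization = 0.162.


IBU = (α/100)·mass·U·1000 / V
IBU = (11.0/100)·27·0.162·1000 / 21.3

22.5887 IBU


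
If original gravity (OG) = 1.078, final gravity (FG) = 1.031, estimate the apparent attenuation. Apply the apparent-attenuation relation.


AA = (OG − FG)/(OG − 1) · 100
AA = (1.078 − 1.031)/(1.078 − 1) · 100

60.2564 %


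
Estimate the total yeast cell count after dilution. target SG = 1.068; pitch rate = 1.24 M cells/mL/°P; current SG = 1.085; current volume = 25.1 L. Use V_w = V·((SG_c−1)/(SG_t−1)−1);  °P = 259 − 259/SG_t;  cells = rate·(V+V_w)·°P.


V_w = 25.1·((1.085−1)/(1.068−1)−1) = 6.2750
V_final = 25.1 + 6.2750 = 31.3750
°P = 259 − 259/1.068 = 16.4906
cells = 1.24·31.3750·16.4906

641.5682 billion cells


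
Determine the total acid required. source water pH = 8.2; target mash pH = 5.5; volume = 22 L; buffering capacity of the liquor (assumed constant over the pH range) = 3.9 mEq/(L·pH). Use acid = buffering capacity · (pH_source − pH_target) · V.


acid = 3.9 · (8.2 − 5.5) · 22

231.6600 mEq


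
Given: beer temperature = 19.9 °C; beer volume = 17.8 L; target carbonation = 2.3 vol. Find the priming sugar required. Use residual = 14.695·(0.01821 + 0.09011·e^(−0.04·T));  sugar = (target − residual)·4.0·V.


residual = 14.695·(0.01821 + 0.09011·e^(−0.04·19.9)) = 0.8650
sugar = (2.3 − 0.8650)·4.0·17.8

102.1743 g


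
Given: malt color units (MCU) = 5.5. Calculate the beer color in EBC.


SRM = 1.4922·MCU^0.6859;  EBC = SRM·1.97
SRM = 1.4922·5.5^0.6859 = 4.8044
EBC = 4.8044·1.97

9.4647 EBC


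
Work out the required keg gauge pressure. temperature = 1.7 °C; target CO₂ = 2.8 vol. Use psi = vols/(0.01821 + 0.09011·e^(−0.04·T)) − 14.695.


psi = 2.8/(0.01821 + 0.09011·e^(−0.04·1.7)) − 14.695

12.6498 psi


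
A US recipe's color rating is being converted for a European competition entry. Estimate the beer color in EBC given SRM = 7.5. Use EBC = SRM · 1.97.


EBC = 7.5 · 1.97

14.7750 EBC


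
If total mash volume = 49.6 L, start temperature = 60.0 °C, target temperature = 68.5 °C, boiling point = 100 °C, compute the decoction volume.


V_dec = V_total·(T_target − T_start)/(T_boil − T_start)
V_dec = 49.6·(68.5 − 60.0)/(100 − 60.0)

10.5400 L


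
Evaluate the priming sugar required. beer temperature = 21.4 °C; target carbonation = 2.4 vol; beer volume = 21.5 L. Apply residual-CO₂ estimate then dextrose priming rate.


residual = 14.695·(0.01821 + 0.09011·e^(−0.04·T));  sugar = (target − residual)·4.0·V
residual = 14.695·(0.01821 + 0.09011·e^(−0.04·21.4)) = 0.8302
sugar = (2.4 − 0.8302)·4.0·21.5

135.0046 g


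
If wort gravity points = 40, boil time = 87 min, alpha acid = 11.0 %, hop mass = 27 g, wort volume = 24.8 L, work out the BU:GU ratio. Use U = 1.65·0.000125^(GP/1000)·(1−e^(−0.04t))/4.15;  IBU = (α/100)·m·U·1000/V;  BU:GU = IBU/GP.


U = 1.65·0.000125^(40/1000)·(1−e^(−0.04·87))/4.15 = 0.2690
IBU = (11.0/100)·27·0.2690·1000/24.8 = 32.2127
BU:GU = 32.2127/40

0.8053


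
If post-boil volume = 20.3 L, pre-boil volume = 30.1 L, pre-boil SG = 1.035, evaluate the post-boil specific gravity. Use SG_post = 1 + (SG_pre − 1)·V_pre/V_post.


pts_pre = (1.035 − 1)·1000 = 35.0000
pts_post = 35.0000·30.1/20.3 = 51.8966
SG_post = 1 + 51.8966/1000

1.0519


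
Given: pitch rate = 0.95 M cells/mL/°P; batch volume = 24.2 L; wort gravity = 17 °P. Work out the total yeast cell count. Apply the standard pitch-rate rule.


cells (billions) = rate · V_L · °P
cells = 0.95 · 24.2 · 17

390.8300 billion cells


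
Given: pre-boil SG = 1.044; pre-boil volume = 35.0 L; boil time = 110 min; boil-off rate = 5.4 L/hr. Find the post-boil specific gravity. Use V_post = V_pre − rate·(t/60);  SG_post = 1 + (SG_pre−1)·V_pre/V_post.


V_post = 35.0 − 5.4·(110/60) = 25.1000
SG_post = 1 + (1.044 − 1)·35.0/25.1000

1.0614


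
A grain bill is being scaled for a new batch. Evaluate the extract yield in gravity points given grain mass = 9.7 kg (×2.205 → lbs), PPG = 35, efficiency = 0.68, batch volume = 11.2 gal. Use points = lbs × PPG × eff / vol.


lbs = 9.7 × 2.205 = 21.3885
points = 21.3885 × 35 × 0.68 / 11.2

45.4506 points


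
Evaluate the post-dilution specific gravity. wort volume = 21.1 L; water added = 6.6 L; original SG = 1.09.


SG_new = 1 + (SG_old − 1)·V_old/(V_old + V_water)
pts = (1.09 − 1)·1000·21.1/(21.1 + 6.6) = 68.5560
SG_new = 1 + 68.5560/1000

1.0686


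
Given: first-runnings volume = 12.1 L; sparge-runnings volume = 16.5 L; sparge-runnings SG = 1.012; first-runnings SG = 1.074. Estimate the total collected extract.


total = Σ (SG_i − 1)·1000·V_i
first = (1.074 − 1)·1000·12.1 = 895.4000
sparge = (1.012 − 1)·1000·16.5 = 198.0000
total = 895.4000 + 198.0000

1093.4000 gravity·L


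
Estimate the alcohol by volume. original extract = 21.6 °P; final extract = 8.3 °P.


SG = 259/(259 − P);  ABV = (OG − FG)·131.25
OG = 259/(259 − 21.6) = 1.0910
FG = 259/(259 − 8.3) = 1.0331
ABV = (1.0910 − 1.0331)·131.25

7.5965 % ABV


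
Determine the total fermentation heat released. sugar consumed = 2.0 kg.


Q = m_sugar · 590 kJ/kg
Q = 2.0 · 590

1180.0000 kJ


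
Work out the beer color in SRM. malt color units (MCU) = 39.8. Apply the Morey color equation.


SRM = 1.4922 · MCU^0.6859
SRM = 1.4922 · 39.8^0.6859

18.6718 SRM


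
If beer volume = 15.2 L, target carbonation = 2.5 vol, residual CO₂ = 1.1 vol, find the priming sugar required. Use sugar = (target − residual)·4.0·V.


sugar = (2.5 − 1.1)·4.0·15.2

85.1200 g


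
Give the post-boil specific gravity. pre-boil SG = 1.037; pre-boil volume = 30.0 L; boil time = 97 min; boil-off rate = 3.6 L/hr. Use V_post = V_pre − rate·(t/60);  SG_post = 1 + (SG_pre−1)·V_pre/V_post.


V_post = 30.0 − 3.6·(97/60) = 24.1800
SG_post = 1 + (1.037 − 1)·30.0/24.1800

1.0459


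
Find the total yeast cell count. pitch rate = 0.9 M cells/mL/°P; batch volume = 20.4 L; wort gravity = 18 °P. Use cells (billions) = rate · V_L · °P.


cells = 0.9 · 20.4 · 18

330.4800 billion cells


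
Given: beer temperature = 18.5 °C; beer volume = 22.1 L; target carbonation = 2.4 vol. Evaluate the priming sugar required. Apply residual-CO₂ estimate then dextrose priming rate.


residual = 14.695·(0.01821 + 0.09011·e^(−0.04·T));  sugar = (target − residual)·4.0·V
residual = 14.695·(0.01821 + 0.09011·e^(−0.04·18.5)) = 0.8994
sugar = (2.4 − 0.8994)·4.0·22.1

132.6553 g


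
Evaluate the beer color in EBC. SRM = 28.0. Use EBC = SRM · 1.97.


EBC = 28.0 · 1.97

55.1600 EBC


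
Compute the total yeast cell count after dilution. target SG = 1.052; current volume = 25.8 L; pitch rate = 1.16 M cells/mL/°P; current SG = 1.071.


V_w = V·((SG_c−1)/(SG_t−1)−1);  °P = 259 − 259/SG_t;  cells = rate·(V+V_w)·°P
V_w = 25.8·((1.071−1)/(1.052−1)−1) = 9.4269
V_final = 25.8 + 9.4269 = 35.2269
°P = 259 − 259/1.052 = 12.8023
cells = 1.16·35.2269·12.8023

523.1426 billion cells


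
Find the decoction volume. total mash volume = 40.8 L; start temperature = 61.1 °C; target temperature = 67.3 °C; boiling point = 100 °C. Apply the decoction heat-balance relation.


V_dec = V_total·(T_target − T_start)/(T_boil − T_start)
V_dec = 40.8·(67.3 − 61.1)/(100 − 61.1)

6.5028 L


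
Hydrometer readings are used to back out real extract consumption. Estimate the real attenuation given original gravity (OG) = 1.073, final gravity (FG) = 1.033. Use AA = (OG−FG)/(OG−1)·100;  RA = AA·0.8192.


AA = (1.073 − 1.033)/(1.073 − 1)·100 = 54.7945
RA = 54.7945·0.8192

44.8877 %


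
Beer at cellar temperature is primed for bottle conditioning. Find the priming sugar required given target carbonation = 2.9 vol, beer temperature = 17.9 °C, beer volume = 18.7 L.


residual = 14.695·(0.01821 + 0.09011·e^(−0.04·T));  sugar = (target − residual)·4.0·V
residual = 14.695·(0.01821 + 0.09011·e^(−0.04·17.9)) = 0.9147
sugar = (2.9 − 0.9147)·4.0·18.7

148.4989 g


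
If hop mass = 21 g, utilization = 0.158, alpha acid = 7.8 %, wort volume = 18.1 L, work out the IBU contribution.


IBU = (α/100)·mass·U·1000 / V
IBU = (7.8/100)·21·0.158·1000 / 18.1

14.2986 IBU


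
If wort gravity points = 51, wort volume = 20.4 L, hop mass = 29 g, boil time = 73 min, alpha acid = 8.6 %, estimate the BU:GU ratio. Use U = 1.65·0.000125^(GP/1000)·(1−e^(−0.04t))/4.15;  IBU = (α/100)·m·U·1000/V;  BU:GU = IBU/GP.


U = 1.65·0.000125^(51/1000)·(1−e^(−0.04·73))/4.15 = 0.2378
IBU = (8.6/100)·29·0.2378·1000/20.4 = 29.0781
BU:GU = 29.0781/51

0.5702


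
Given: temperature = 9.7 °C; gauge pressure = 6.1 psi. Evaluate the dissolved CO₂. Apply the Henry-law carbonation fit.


vols = (P + 14.695)·(0.01821 + 0.09011·e^(−0.04·T))
vols = (6.1 + 14.695)·(0.01821 + 0.09011·e^(−0.04·9.7))

1.6499 volumes


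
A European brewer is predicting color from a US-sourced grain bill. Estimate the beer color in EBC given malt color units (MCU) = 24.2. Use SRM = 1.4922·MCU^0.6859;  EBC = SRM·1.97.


SRM = 1.4922·24.2^0.6859 = 13.2735
EBC = 13.2735·1.97

26.1488 EBC


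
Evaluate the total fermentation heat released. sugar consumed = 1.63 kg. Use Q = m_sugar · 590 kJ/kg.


Q = 1.63 · 590

961.7000 kJ


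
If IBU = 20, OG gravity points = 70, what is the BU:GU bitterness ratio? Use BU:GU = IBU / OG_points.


BU:GU = 20 / 70

0.2857


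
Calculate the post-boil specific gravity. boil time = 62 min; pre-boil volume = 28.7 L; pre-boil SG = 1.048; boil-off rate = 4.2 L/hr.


V_post = V_pre − rate·(t/60);  SG_post = 1 + (SG_pre−1)·V_pre/V_post
V_post = 28.7 − 4.2·(62/60) = 24.3600
SG_post = 1 + (1.048 − 1)·28.7/24.3600

1.0566


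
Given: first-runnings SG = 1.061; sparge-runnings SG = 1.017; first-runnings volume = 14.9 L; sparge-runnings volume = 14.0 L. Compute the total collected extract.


total = Σ (SG_i − 1)·1000·V_i
first = (1.061 − 1)·1000·14.9 = 908.9000
sparge = (1.017 − 1)·1000·14.0 = 238.0000
total = 908.9000 + 238.0000

1146.9000 gravity·L


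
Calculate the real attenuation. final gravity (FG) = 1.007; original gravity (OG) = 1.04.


AA = (OG−FG)/(OG−1)·100;  RA = AA·0.8192
AA = (1.04 − 1.007)/(1.04 − 1)·100 = 82.5000
RA = 82.5000·0.8192

67.5840 %


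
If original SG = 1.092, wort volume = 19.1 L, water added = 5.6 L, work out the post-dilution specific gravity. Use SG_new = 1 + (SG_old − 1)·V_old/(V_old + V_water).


pts = (1.092 − 1)·1000·19.1/(19.1 + 5.6) = 71.1417
SG_new = 1 + 71.1417/1000

1.0711


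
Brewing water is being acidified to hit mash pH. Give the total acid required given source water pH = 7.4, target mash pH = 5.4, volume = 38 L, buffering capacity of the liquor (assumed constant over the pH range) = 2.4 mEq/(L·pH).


acid = buffering capacity · (pH_source − pH_target) · V
acid = 2.4 · (7.4 − 5.4) · 38

182.4000 mEq


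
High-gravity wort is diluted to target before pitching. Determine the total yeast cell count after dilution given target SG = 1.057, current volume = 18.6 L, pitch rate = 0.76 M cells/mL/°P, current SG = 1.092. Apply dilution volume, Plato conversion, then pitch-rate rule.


V_w = V·((SG_c−1)/(SG_t−1)−1);  °P = 259 − 259/SG_t;  cells = rate·(V+V_w)·°P
V_w = 18.6·((1.092−1)/(1.057−1)−1) = 11.4211
V_final = 18.6 + 11.4211 = 30.0211
°P = 259 − 259/1.057 = 13.9669
cells = 0.76·30.0211·13.9669

318.6685 billion cells


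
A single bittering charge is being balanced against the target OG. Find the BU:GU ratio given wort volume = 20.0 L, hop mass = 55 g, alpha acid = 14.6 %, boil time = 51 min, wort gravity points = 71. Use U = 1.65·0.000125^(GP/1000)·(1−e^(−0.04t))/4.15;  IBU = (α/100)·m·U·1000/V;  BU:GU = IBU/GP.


U = 1.65·0.000125^(71/1000)·(1−e^(−0.04·51))/4.15 = 0.1827
IBU = (14.6/100)·55·0.1827·1000/20.0 = 73.3680
BU:GU = 73.3680/71

1.0334


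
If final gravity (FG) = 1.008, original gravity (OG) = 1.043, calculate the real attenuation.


AA = (OG−FG)/(OG−1)·100;  RA = AA·0.8192
AA = (1.043 − 1.008)/(1.043 − 1)·100 = 81.3953
RA = 81.3953·0.8192

66.6791 %


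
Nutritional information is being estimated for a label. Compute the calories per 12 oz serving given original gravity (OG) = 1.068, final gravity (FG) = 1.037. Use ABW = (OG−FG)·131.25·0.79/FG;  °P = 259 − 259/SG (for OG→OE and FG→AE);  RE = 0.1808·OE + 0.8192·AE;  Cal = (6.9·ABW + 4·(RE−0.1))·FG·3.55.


ABW = (1.068 − 1.037)·131.25·0.79/1.037 = 3.0996
OE = 259 − 259/1.068 = 16.4906 °P
AE = 259 − 259/1.037 = 9.2411 °P
RE = 0.1808·16.4906 + 0.8192·9.2411 = 10.5518 °P
Cal = (6.9·3.0996 + 4·(10.5518−0.1))·1.037·3.55

232.6415 kcal


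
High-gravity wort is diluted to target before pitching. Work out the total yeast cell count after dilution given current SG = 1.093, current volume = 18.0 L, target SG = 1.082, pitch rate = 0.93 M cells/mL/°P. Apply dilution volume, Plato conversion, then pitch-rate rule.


V_w = V·((SG_c−1)/(SG_t−1)−1);  °P = 259 − 259/SG_t;  cells = rate·(V+V_w)·°P
V_w = 18.0·((1.093−1)/(1.082−1)−1) = 2.4146
V_final = 18.0 + 2.4146 = 20.4146
°P = 259 − 259/1.082 = 19.6285
cells = 0.93·20.4146·19.6285

372.6584 billion cells


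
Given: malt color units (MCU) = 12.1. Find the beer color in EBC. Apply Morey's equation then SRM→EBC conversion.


SRM = 1.4922·MCU^0.6859;  EBC = SRM·1.97
SRM = 1.4922·12.1^0.6859 = 8.2511
EBC = 8.2511·1.97

16.2546 EBC


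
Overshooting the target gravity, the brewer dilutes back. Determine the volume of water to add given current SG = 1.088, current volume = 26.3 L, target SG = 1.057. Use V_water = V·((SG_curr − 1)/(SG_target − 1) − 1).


V_water = 26.3·((1.088 − 1)/(1.057 − 1) − 1)

14.3035 L


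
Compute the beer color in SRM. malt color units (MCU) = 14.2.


SRM = 1.4922 · MCU^0.6859
SRM = 1.4922 · 14.2^0.6859

9.2083 SRM


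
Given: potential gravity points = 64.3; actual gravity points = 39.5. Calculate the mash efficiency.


efficiency = actual / potential × 100
efficiency = 39.5 / 64.3 × 100

61.4308 %


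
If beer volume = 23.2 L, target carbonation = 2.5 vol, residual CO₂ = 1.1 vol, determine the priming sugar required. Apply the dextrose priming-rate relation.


sugar = (target − residual)·4.0·V
sugar = (2.5 − 1.1)·4.0·23.2

129.9200 g


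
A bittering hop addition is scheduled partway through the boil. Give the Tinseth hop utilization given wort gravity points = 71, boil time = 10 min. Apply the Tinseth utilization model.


U = 1.65·0.000125^(GP/1000) · (1 − e^(−0.04·t))/4.15
bigness = 1.65·0.000125^(71/1000) = 0.8717
boil_factor = (1 − e^(−0.04·10))/4.15 = 0.0794
U = 0.8717 · 0.0794

0.0692


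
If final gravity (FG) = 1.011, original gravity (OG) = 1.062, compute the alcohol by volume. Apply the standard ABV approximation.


ABV = (OG − FG) · 131.25
ABV = (1.062 − 1.011) · 131.25

6.6938 % ABV


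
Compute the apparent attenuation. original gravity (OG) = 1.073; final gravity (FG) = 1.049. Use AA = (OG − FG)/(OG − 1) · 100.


AA = (1.073 − 1.049)/(1.073 − 1) · 100

32.8767 %


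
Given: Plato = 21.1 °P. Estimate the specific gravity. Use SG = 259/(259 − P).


SG = 259/(259 − 21.1)

1.0887


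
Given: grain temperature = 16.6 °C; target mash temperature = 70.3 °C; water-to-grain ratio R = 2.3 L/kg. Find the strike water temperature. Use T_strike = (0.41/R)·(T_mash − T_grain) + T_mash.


T_strike = (0.41/2.3)·(70.3 − 16.6) + 70.3

79.8726 °C


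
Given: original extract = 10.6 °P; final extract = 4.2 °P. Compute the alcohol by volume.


SG = 259/(259 − P);  ABV = (OG − FG)·131.25
OG = 259/(259 − 10.6) = 1.0427
FG = 259/(259 − 4.2) = 1.0165
ABV = (1.0427 − 1.0165)·131.25

3.4374 % ABV


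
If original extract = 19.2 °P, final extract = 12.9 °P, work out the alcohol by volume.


SG = 259/(259 − P);  ABV = (OG − FG)·131.25
OG = 259/(259 − 19.2) = 1.0801
FG = 259/(259 − 12.9) = 1.0524
ABV = (1.0801 − 1.0524)·131.25

3.6289 % ABV


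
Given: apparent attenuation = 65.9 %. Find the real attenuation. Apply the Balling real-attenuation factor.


RA = AA · 0.8192
RA = 65.9 · 0.8192

53.9853 %


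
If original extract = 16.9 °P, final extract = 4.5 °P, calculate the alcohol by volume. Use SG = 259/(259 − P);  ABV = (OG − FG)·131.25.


OG = 259/(259 − 16.9) = 1.0698
FG = 259/(259 − 4.5) = 1.0177
ABV = (1.0698 − 1.0177)·131.25

6.8413 % ABV


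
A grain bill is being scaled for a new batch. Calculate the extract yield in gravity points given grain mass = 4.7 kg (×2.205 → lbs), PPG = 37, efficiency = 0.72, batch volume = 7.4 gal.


points = lbs × PPG × eff / vol
lbs = 4.7 × 2.205 = 10.3635
points = 10.3635 × 37 × 0.72 / 7.4

37.3086 points


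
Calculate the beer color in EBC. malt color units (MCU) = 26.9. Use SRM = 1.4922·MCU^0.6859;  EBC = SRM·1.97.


SRM = 1.4922·26.9^0.6859 = 14.2723
EBC = 14.2723·1.97

28.1164 EBC


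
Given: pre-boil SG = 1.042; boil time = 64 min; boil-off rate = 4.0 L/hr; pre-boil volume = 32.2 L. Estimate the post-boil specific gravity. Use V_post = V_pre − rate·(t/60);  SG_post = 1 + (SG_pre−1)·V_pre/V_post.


V_post = 32.2 − 4.0·(64/60) = 27.9333
SG_post = 1 + (1.042 − 1)·32.2/27.9333

1.0484


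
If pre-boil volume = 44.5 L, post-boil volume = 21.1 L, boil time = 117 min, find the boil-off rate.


rate = (V_pre − V_post) / (t_min/60)
rate = (44.5 − 21.1) / (117/60)

12.0000 L/hr


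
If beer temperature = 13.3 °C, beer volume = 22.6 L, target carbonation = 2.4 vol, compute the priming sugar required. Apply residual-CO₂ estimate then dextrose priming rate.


residual = 14.695·(0.01821 + 0.09011·e^(−0.04·T));  sugar = (target − residual)·4.0·V
residual = 14.695·(0.01821 + 0.09011·e^(−0.04·13.3)) = 1.0454
sugar = (2.4 − 1.0454)·4.0·22.6

122.4514 g


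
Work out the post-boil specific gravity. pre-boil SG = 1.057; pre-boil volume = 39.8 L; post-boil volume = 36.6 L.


SG_post = 1 + (SG_pre − 1)·V_pre/V_post
pts_pre = (1.057 − 1)·1000 = 57.0000
pts_post = 57.0000·39.8/36.6 = 61.9836
SG_post = 1 + 61.9836/1000

1.0620


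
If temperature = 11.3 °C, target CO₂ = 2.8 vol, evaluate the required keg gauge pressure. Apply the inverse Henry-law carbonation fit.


psi = vols/(0.01821 + 0.09011·e^(−0.04·T)) − 14.695
psi = 2.8/(0.01821 + 0.09011·e^(−0.04·11.3)) − 14.695

22.3656 psi


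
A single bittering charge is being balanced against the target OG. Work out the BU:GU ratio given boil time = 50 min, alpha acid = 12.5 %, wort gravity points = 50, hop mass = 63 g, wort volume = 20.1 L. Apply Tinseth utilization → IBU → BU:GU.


U = 1.65·0.000125^(GP/1000)·(1−e^(−0.04t))/4.15;  IBU = (α/100)·m·U·1000/V;  BU:GU = IBU/GP
U = 1.65·0.000125^(50/1000)·(1−e^(−0.04·50))/4.15 = 0.2193
IBU = (12.5/100)·63·0.2193·1000/20.1 = 85.9377
BU:GU = 85.9377/50

1.7188


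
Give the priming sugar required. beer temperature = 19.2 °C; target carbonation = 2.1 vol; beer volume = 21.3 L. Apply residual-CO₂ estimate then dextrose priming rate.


residual = 14.695·(0.01821 + 0.09011·e^(−0.04·T));  sugar = (target − residual)·4.0·V
residual = 14.695·(0.01821 + 0.09011·e^(−0.04·19.2)) = 0.8819
sugar = (2.1 − 0.8819)·4.0·21.3

103.7796 g


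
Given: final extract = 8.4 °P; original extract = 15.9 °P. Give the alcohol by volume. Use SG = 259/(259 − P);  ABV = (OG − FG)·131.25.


OG = 259/(259 − 15.9) = 1.0654
FG = 259/(259 − 8.4) = 1.0335
ABV = (1.0654 − 1.0335)·131.25

4.1850 % ABV


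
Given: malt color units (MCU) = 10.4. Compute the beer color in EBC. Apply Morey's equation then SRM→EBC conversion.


SRM = 1.4922·MCU^0.6859;  EBC = SRM·1.97
SRM = 1.4922·10.4^0.6859 = 7.4372
EBC = 7.4372·1.97

14.6513 EBC


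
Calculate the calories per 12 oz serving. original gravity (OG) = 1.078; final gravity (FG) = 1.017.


ABW = (OG−FG)·131.25·0.79/FG;  °P = 259 − 259/SG (for OG→OE and FG→AE);  RE = 0.1808·OE + 0.8192·AE;  Cal = (6.9·ABW + 4·(RE−0.1))·FG·3.55
ABW = (1.078 − 1.017)·131.25·0.79/1.017 = 6.2192
OE = 259 − 259/1.078 = 18.7403 °P
AE = 259 − 259/1.017 = 4.3294 °P
RE = 0.1808·18.7403 + 0.8192·4.3294 = 6.9349 °P
Cal = (6.9·6.2192 + 4·(6.9349−0.1))·1.017·3.55

253.6346 kcal


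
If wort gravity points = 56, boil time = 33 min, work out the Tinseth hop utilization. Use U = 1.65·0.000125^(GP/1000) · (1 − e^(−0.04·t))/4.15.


bigness = 1.65·0.000125^(56/1000) = 0.9975
boil_factor = (1 − e^(−0.04·33))/4.15 = 0.1766
U = 0.9975 · 0.1766

0.1762


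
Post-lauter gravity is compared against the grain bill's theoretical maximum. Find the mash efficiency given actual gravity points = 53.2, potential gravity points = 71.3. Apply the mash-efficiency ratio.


efficiency = actual / potential × 100
efficiency = 53.2 / 71.3 × 100

74.6143 %


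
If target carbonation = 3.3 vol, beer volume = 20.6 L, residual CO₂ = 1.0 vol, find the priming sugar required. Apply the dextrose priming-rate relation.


sugar = (target − residual)·4.0·V
sugar = (3.3 − 1.0)·4.0·20.6

189.5200 g


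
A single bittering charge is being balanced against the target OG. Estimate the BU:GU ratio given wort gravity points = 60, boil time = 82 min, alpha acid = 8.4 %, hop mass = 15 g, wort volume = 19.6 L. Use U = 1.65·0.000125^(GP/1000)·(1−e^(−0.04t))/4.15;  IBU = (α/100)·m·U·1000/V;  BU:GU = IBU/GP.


U = 1.65·0.000125^(60/1000)·(1−e^(−0.04·82))/4.15 = 0.2231
IBU = (8.4/100)·15·0.2231·1000/19.6 = 14.3452
BU:GU = 14.3452/60

0.2391


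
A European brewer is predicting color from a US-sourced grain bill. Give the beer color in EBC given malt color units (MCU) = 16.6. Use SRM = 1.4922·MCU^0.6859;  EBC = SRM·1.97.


SRM = 1.4922·16.6^0.6859 = 10.2494
EBC = 10.2494·1.97

20.1914 EBC


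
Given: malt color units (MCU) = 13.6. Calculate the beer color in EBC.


SRM = 1.4922·MCU^0.6859;  EBC = SRM·1.97
SRM = 1.4922·13.6^0.6859 = 8.9397
EBC = 8.9397·1.97

17.6111 EBC


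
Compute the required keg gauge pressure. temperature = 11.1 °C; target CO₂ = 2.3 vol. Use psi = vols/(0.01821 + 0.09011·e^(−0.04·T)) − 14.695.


psi = 2.3/(0.01821 + 0.09011·e^(−0.04·11.1)) − 14.695

15.5632 psi


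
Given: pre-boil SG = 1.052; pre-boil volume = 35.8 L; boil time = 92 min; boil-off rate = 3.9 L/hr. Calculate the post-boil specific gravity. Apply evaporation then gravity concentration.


V_post = V_pre − rate·(t/60);  SG_post = 1 + (SG_pre−1)·V_pre/V_post
V_post = 35.8 − 3.9·(92/60) = 29.8200
SG_post = 1 + (1.052 − 1)·35.8/29.8200

1.0624


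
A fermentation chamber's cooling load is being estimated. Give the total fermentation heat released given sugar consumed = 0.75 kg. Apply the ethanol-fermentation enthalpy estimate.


Q = m_sugar · 590 kJ/kg
Q = 0.75 · 590

442.5000 kJ


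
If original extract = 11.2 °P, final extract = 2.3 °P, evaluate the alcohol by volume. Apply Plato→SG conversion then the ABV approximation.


SG = 259/(259 − P);  ABV = (OG − FG)·131.25
OG = 259/(259 − 11.2) = 1.0452
FG = 259/(259 − 2.3) = 1.0090
ABV = (1.0452 − 1.0090)·131.25

4.7562 % ABV


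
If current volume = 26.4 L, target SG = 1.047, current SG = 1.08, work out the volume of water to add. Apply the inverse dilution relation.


V_water = V·((SG_curr − 1)/(SG_target − 1) − 1)
V_water = 26.4·((1.08 − 1)/(1.047 − 1) − 1)

18.5362 L


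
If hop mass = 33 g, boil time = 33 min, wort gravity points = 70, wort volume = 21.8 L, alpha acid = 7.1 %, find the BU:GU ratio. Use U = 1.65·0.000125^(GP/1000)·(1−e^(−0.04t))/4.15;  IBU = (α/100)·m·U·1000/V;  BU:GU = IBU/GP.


U = 1.65·0.000125^(70/1000)·(1−e^(−0.04·33))/4.15 = 0.1553
IBU = (7.1/100)·33·0.1553·1000/21.8 = 16.6940
BU:GU = 16.6940/70

0.2385


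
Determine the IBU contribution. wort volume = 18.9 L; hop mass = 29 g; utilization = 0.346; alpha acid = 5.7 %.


IBU = (α/100)·mass·U·1000 / V
IBU = (5.7/100)·29·0.346·1000 / 18.9

30.2613 IBU


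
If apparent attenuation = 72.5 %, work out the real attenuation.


RA = AA · 0.8192
RA = 72.5 · 0.8192

59.3920 %


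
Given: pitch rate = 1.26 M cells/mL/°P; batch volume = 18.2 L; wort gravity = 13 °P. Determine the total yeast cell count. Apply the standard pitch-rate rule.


cells (billions) = rate · V_L · °P
cells = 1.26 · 18.2 · 13

298.1160 billion cells


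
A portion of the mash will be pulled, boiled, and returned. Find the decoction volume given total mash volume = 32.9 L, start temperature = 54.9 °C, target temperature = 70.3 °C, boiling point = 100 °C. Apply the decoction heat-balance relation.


V_dec = V_total·(T_target − T_start)/(T_boil − T_start)
V_dec = 32.9·(70.3 − 54.9)/(100 − 54.9)

11.2341 L


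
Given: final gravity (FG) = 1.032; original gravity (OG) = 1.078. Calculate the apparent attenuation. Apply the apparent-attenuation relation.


AA = (OG − FG)/(OG − 1) · 100
AA = (1.078 − 1.032)/(1.078 − 1) · 100

58.9744 %


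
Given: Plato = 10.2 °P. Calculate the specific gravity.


SG = 259/(259 − P)
SG = 259/(259 − 10.2)

1.0410


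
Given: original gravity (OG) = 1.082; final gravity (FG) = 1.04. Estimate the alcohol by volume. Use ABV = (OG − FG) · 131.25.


ABV = (1.082 − 1.04) · 131.25

5.5125 % ABV


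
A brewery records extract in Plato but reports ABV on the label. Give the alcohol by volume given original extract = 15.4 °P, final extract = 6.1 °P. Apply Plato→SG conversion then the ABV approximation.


SG = 259/(259 − P);  ABV = (OG − FG)·131.25
OG = 259/(259 − 15.4) = 1.0632
FG = 259/(259 − 6.1) = 1.0241
ABV = (1.0632 − 1.0241)·131.25

5.1316 % ABV


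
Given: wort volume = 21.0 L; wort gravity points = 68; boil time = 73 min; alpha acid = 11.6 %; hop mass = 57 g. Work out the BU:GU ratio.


U = 1.65·0.000125^(GP/1000)·(1−e^(−0.04t))/4.15;  IBU = (α/100)·m·U·1000/V;  BU:GU = IBU/GP
U = 1.65·0.000125^(68/1000)·(1−e^(−0.04·73))/4.15 = 0.2041
IBU = (11.6/100)·57·0.2041·1000/21.0 = 64.2778
BU:GU = 64.2778/68

0.9453


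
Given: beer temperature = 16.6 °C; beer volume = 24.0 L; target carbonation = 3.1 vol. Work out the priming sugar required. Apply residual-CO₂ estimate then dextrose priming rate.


residual = 14.695·(0.01821 + 0.09011·e^(−0.04·T));  sugar = (target − residual)·4.0·V
residual = 14.695·(0.01821 + 0.09011·e^(−0.04·16.6)) = 0.9493
sugar = (3.1 − 0.9493)·4.0·24.0

206.4709 g


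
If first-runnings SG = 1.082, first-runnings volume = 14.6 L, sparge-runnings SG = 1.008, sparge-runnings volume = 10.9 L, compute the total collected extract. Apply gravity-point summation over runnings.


total = Σ (SG_i − 1)·1000·V_i
first = (1.082 − 1)·1000·14.6 = 1197.2000
sparge = (1.008 − 1)·1000·10.9 = 87.2000
total = 1197.2000 + 87.2000

1284.4000 gravity·L


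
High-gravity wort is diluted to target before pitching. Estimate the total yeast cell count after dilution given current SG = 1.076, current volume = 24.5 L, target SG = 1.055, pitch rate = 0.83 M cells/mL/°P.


V_w = V·((SG_c−1)/(SG_t−1)−1);  °P = 259 − 259/SG_t;  cells = rate·(V+V_w)·°P
V_w = 24.5·((1.076−1)/(1.055−1)−1) = 9.3545
V_final = 24.5 + 9.3545 = 33.8545
°P = 259 − 259/1.055 = 13.5024
cells = 0.83·33.8545·13.5024

379.4068 billion cells


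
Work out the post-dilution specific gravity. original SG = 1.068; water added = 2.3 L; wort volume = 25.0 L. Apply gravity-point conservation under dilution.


SG_new = 1 + (SG_old − 1)·V_old/(V_old + V_water)
pts = (1.068 − 1)·1000·25.0/(25.0 + 2.3) = 62.2711
SG_new = 1 + 62.2711/1000

1.0623


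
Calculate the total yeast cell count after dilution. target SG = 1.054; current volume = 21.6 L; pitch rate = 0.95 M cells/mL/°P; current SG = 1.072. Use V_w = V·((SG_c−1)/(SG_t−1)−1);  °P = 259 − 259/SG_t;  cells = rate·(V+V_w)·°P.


V_w = 21.6·((1.072−1)/(1.054−1)−1) = 7.2000
V_final = 21.6 + 7.2000 = 28.8000
°P = 259 − 259/1.054 = 13.2694
cells = 0.95·28.8000·13.2694

363.0521 billion cells


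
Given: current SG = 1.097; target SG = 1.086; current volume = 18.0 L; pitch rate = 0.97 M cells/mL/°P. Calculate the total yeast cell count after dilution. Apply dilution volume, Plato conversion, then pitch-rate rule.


V_w = V·((SG_c−1)/(SG_t−1)−1);  °P = 259 − 259/SG_t;  cells = rate·(V+V_w)·°P
V_w = 18.0·((1.097−1)/(1.086−1)−1) = 2.3023
V_final = 18.0 + 2.3023 = 20.3023
°P = 259 − 259/1.086 = 20.5101
cells = 0.97·20.3023·20.5101

403.9112 billion cells


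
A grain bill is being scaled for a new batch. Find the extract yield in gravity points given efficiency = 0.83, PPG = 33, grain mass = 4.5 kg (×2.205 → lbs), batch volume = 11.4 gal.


points = lbs × PPG × eff / vol
lbs = 4.5 × 2.205 = 9.9225
points = 9.9225 × 33 × 0.83 / 11.4

23.8401 points
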